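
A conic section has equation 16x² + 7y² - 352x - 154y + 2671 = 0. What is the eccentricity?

e = 3/4

16(x² - 22x) + 7(y² - 22y) = -2671
Complete the square in x and y: 16(x - 11)² + 7(y - 11)² = -2671 + 1936 + 847 = 112
Divide by 112: (x - 11)²/7 + (y - 11)²/16 = 1
Ellipse, center (11, 11), major axis vertical; a² = 16, b² = 7.
c² = a² - b² = 9, so c = 3.
e = c/a = 3/4.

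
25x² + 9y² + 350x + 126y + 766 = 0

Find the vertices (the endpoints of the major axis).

Rearranging, 25(x² + 14x) + 9(y² + 14y) = -766.
Complete the square: 25(x + 7)² + 9(y + 7)² = -766 + 1225 + 441 = 900
Divide through by 900 to get (x + 7)²/36 + (y + 7)²/100 = 1.
Ellipse, center (-7, -7), major axis vertical; a² = 100, b² = 36.
a = 10. Vertices at (h, k ± a).

(-7, -17) and (-7, 3)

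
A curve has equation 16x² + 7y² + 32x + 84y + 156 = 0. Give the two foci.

Rearranging, 16(x² + 2x) + 7(y² + 12y) = -156.
Complete the square in x and y: 16(x + 1)² + 7(y + 6)² = -156 + 16 + 252 = 112
Divide by 112: (x + 1)²/7 + (y + 6)²/16 = 1
Ellipse, center (-1, -6), major axis vertical; a² = 16, b² = 7.
c² = a² - b² = 16 - 7 = 9, so c = 3.
Foci lie on the vertical axis through the center: (h, k ± c).

(-1, -9) and (-1, -3)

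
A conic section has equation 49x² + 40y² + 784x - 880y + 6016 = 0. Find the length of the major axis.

14

Rearranging, 49(x² + 16x) + 40(y² - 22y) = -6016.
Completing the square gives 49(x + 8)² + 40(y - 11)² = -6016 + 3136 + 4840 = 1960.
Divide by 1960: (x + 8)²/40 + (y - 11)²/49 = 1
Ellipse, center (-8, 11), major axis vertical; a² = 49, b² = 40.
a² = 49 so a = 7; the major axis has length 2a = 14.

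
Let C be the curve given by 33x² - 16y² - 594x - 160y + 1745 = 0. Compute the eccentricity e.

e = 7/4

Group: 33(x² - 18x) -16(y² + 10y) = -1745
33(x - 9)² -16(y + 5)² = -1745 + 2673 - 400 = 528
Dividing both sides by 528: (x - 9)²/16 - (y + 5)²/33 = 1
Hyperbola, center (9, -5), transverse axis horizontal; a² = 16, b² = 33.
c² = a² + b² = 49, so c = 7.
e = c/a = 7/4.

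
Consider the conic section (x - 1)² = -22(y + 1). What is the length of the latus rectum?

Vertex (1, -1); 4p = -22 so p = -11/2. Opens down.
Latus rectum length = |4p| = 22.

22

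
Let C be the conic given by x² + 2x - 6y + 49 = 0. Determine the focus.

(-1, 19/2)

Only x is squared. Complete the square in x: (x + 1)² = 6(y - 8).
Vertex (-1, 8); 4p = 6 so p = 3/2. Opens up.
Focus is p units from the vertex along the axis: (h, k + p).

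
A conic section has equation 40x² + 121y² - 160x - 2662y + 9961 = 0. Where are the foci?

Group the x- and y-terms: 40(x² - 4x) + 121(y² - 22y) = -9961
Complete the square in x and y: 40(x - 2)² + 121(y - 11)² = -9961 + 160 + 14641 = 4840
Divide through by 4840 to get (x - 2)²/121 + (y - 11)²/40 = 1.
Ellipse, center (2, 11), major axis horizontal; a² = 121, b² = 40.
c² = a² - b² = 121 - 40 = 81, so c = 9.
Foci lie on the horizontal axis through the center: (h ± c, k).

(-7, 11) and (11, 11)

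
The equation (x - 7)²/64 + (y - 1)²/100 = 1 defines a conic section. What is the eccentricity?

Center (7, 1). The larger denominator 100 sits under the y-term, so the major axis is vertical; a² = 100, b² = 64.
c² = a² - b² = 36, so c = 6.
e = c/a = 6/10 = 3/5.

e = 3/5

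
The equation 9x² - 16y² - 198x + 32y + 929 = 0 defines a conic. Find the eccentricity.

e = 5/4

Group: 9(x² - 22x) -16(y² - 2y) = -929
Complete the square: 9(x - 11)² -16(y - 1)² = -929 + 1089 - 16 = 144
Dividing both sides by 144: (x - 11)²/16 - (y - 1)²/9 = 1
Hyperbola, center (11, 1), transverse axis horizontal; a² = 16, b² = 9.
c² = a² + b² = 25, so c = 5.
e = c/a = 5/4.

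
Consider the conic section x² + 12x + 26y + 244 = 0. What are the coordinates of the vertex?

(-6, -8)

Only x is squared. Complete the square in x: (x + 6)² = -26(y + 8).
Vertex (-6, -8); 4p = -26 so p = -13/2. Opens down.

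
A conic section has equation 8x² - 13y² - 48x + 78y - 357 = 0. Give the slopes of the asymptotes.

Group the x- and y-terms: 8(x² - 6x) -13(y² - 6y) = 357
Complete the square in x and y: 8(x - 3)² -13(y - 3)² = 357 + 72 - 117 = 312
Dividing both sides by 312: (x - 3)²/39 - (y - 3)²/24 = 1
Hyperbola, center (3, 3), transverse axis horizontal; a² = 39, b² = 24.
For a horizontal hyperbola the asymptotes have slope ±b/a.
Here that is ±2√6/√39 = ±2√26/13.

2√26/13 and -2√26/13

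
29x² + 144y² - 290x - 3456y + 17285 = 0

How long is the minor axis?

Rearranging, 29(x² - 10x) + 144(y² - 24y) = -17285.
Completing the square gives 29(x - 5)² + 144(y - 12)² = -17285 + 725 + 20736 = 4176.
Divide through by 4176 to get (x - 5)²/144 + (y - 12)²/29 = 1.
Ellipse, center (5, 12), major axis horizontal; a² = 144, b² = 29.
b² = 29 so b = √29; the minor axis has length 2b = 2√29.

2√29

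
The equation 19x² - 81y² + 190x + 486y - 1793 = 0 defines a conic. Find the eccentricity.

19(x² + 10x) -81(y² - 6y) = 1793
Complete the square in x and y: 19(x + 5)² -81(y - 3)² = 1793 + 475 - 729 = 1539
Divide through by 1539 to get (x + 5)²/81 - (y - 3)²/19 = 1.
Hyperbola, center (-5, 3), transverse axis horizontal; a² = 81, b² = 19.
c² = a² + b² = 100, so c = 10.
e = c/a = 10/9.

e = 10/9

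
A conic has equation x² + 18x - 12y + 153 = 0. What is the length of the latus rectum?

Only x is squared. Complete the square in x: (x + 9)² = 12(y - 6).
Vertex (-9, 6); 4p = 12 so p = 3. Opens up.
Latus rectum length = |4p| = 12.

12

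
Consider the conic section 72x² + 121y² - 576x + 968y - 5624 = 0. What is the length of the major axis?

22

Collect terms: 72(x² - 8x) + 121(y² + 8y) = 5624
Complete the square: 72(x - 4)² + 121(y + 4)² = 5624 + 1152 + 1936 = 8712
Dividing both sides by 8712: (x - 4)²/121 + (y + 4)²/72 = 1
Ellipse, center (4, -4), major axis horizontal; a² = 121, b² = 72.
a² = 121 so a = 11; the major axis has length 2a = 22.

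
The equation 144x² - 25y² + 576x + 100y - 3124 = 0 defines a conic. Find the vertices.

(-7, 2) and (3, 2)

Group: 144(x² + 4x) -25(y² - 4y) = 3124
Completing the square gives 144(x + 2)² -25(y - 2)² = 3124 + 576 - 100 = 3600.
Divide through by 3600 to get (x + 2)²/25 - (y - 2)²/144 = 1.
Hyperbola, center (-2, 2), transverse axis horizontal; a² = 25, b² = 144.
a = 5. Vertices at (h ± a, k).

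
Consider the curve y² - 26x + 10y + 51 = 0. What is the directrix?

Only y is squared. Complete the square in y: (y + 5)² = 26(x - 1).
Vertex (1, -5); 4p = 26 so p = 13/2. Opens right.
Directrix is the vertical line x = h − p = 1 − (13/2) = -11/2.

x = -11/2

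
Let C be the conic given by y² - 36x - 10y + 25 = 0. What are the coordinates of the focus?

(9, 5)

Only y is squared. Complete the square in y: (y - 5)² = 36x.
Vertex (0, 5); 4p = 36 so p = 9. Opens right.
Focus is p units from the vertex along the axis: (h + p, k).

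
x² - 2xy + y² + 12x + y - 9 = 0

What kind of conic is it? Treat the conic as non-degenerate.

A = 1, B = -2, C = 1.
Discriminant B² − 4AC = (-2)² − 4·1·1 = 0.
B² − 4AC = 0 ⇒ parabola.

parabola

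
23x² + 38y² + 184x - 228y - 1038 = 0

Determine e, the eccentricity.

Collect terms: 23(x² + 8x) + 38(y² - 6y) = 1038
Complete the square in x and y: 23(x + 4)² + 38(y - 3)² = 1038 + 368 + 342 = 1748
Dividing both sides by 1748: (x + 4)²/76 + (y - 3)²/46 = 1
Ellipse, center (-4, 3), major axis horizontal; a² = 76, b² = 46.
c² = a² - b² = 30, so c = √30.
e = c/a = √30/2√19 = √570/38.

e = √570/38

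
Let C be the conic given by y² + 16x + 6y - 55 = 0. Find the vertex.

Only y is squared. Complete the square in y: (y + 3)² = -16(x - 4).
Vertex (4, -3); 4p = -16 so p = -4. Opens left.

(4, -3)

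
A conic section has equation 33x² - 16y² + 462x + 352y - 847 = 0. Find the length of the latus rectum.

Group the x- and y-terms: 33(x² + 14x) -16(y² - 22y) = 847
Complete the square in x and y: 33(x + 7)² -16(y - 11)² = 847 + 1617 - 1936 = 528
Dividing both sides by 528: (x + 7)²/16 - (y - 11)²/33 = 1
Hyperbola, center (-7, 11), transverse axis horizontal; a² = 16, b² = 33.
Latus rectum length = 2b²/a = 2·33/4 = 33/2.

33/2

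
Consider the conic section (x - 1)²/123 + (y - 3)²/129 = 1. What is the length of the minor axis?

Center (1, 3). The larger denominator 129 sits under the y-term, so the major axis is vertical; a² = 129, b² = 123.
b² = 123 so b = √123; the minor axis has length 2b = 2√123.

2√123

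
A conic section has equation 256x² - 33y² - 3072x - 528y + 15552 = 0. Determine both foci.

(6, -25) and (6, 9)

Group: 256(x² - 12x) -33(y² + 16y) = -15552
Complete the square: 256(x - 6)² -33(y + 8)² = -15552 + 9216 - 2112 = -8448
Divide through by -8448 to get (y + 8)²/256 - (x - 6)²/33 = 1.
Hyperbola, center (6, -8), transverse axis vertical; a² = 256, b² = 33.
c² = a² + b² = 256 + 33 = 289, so c = 17.
Foci lie on the vertical axis through the center: (h, k ± c).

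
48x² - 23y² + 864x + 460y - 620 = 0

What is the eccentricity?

Rearranging, 48(x² + 18x) -23(y² - 20y) = 620.
Complete the square in x and y: 48(x + 9)² -23(y - 10)² = 620 + 3888 - 2300 = 2208
Divide through by 2208 to get (x + 9)²/46 - (y - 10)²/96 = 1.
Hyperbola, center (-9, 10), transverse axis horizontal; a² = 46, b² = 96.
c² = a² + b² = 142, so c = √142.
e = c/a = √142/√46 = √1633/23.

e = √1633/23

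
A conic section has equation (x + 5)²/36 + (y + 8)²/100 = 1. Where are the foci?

Center (-5, -8). The larger denominator 100 sits under the y-term, so the major axis is vertical; a² = 100, b² = 36.
c² = a² - b² = 100 - 36 = 64, so c = 8.
Foci lie on the vertical axis through the center: (h, k ± c).

(-5, -16) and (-5, 0)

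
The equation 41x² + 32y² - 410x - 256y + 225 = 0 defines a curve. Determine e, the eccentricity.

e = 3√41/41

Collect terms: 41(x² - 10x) + 32(y² - 8y) = -225
Complete the square: 41(x - 5)² + 32(y - 4)² = -225 + 1025 + 512 = 1312
Dividing both sides by 1312: (x - 5)²/32 + (y - 4)²/41 = 1
Ellipse, center (5, 4), major axis vertical; a² = 41, b² = 32.
c² = a² - b² = 9, so c = 3.
e = c/a = 3/√41 = 3√41/41.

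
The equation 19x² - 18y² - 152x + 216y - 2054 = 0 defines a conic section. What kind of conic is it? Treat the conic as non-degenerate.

No xy term. Coefficients of x² and y² are A = 19, C = -18.
A and C have opposite signs ⇒ hyperbola.

hyperbola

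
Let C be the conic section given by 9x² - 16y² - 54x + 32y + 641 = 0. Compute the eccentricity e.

e = 5/3

9(x² - 6x) -16(y² - 2y) = -641
9(x - 3)² -16(y - 1)² = -641 + 81 - 16 = -576
Dividing both sides by -576: (y - 1)²/36 - (x - 3)²/64 = 1
Hyperbola, center (3, 1), transverse axis vertical; a² = 36, b² = 64.
c² = a² + b² = 100, so c = 10.
e = c/a = 10/6 = 5/3.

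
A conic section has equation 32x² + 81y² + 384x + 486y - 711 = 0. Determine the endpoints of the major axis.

Collect terms: 32(x² + 12x) + 81(y² + 6y) = 711
32(x + 6)² + 81(y + 3)² = 711 + 1152 + 729 = 2592
Dividing both sides by 2592: (x + 6)²/81 + (y + 3)²/32 = 1
Ellipse, center (-6, -3), major axis horizontal; a² = 81, b² = 32.
a = 9. Vertices at (h ± a, k).

(-15, -3) and (3, -3)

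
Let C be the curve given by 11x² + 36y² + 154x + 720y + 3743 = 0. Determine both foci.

(-12, -10) and (-2, -10)

Group the x- and y-terms: 11(x² + 14x) + 36(y² + 20y) = -3743
Completing the square gives 11(x + 7)² + 36(y + 10)² = -3743 + 539 + 3600 = 396.
Dividing both sides by 396: (x + 7)²/36 + (y + 10)²/11 = 1
Ellipse, center (-7, -10), major axis horizontal; a² = 36, b² = 11.
c² = a² - b² = 36 - 11 = 25, so c = 5.
Foci lie on the horizontal axis through the center: (h ± c, k).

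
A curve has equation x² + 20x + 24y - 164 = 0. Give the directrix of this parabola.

y = 17

Only x is squared. Complete the square in x: (x + 10)² = -24(y - 11).
Vertex (-10, 11); 4p = -24 so p = -6. Opens down.
Directrix is the horizontal line y = k − p = 11 − (-6) = 17.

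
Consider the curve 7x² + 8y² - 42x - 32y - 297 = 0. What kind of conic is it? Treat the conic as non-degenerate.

No xy term. Coefficients of x² and y² are A = 7, C = 8.
A and C have the same sign but A ≠ C ⇒ ellipse.

ellipse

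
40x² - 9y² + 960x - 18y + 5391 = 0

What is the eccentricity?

e = 7/3

Rearranging, 40(x² + 24x) -9(y² + 2y) = -5391.
Completing the square gives 40(x + 12)² -9(y + 1)² = -5391 + 5760 - 9 = 360.
Divide through by 360 to get (x + 12)²/9 - (y + 1)²/40 = 1.
Hyperbola, center (-12, -1), transverse axis horizontal; a² = 9, b² = 40.
c² = a² + b² = 49, so c = 7.
e = c/a = 7/3.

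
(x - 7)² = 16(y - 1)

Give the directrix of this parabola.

y = -3

Vertex (7, 1); 4p = 16 so p = 4. Opens up.
Directrix is the horizontal line y = k − p = 1 − (4) = -3.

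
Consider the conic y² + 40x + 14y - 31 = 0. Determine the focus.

Only y is squared. Complete the square in y: (y + 7)² = -40(x - 2).
Vertex (2, -7); 4p = -40 so p = -10. Opens left.
Focus is p units from the vertex along the axis: (h + p, k).

(-8, -7)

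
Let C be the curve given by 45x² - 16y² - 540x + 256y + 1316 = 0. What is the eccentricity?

e = √305/15

Collect terms: 45(x² - 12x) -16(y² - 16y) = -1316
Complete the square in x and y: 45(x - 6)² -16(y - 8)² = -1316 + 1620 - 1024 = -720
Divide by -720: (y - 8)²/45 - (x - 6)²/16 = 1
Hyperbola, center (6, 8), transverse axis vertical; a² = 45, b² = 16.
c² = a² + b² = 61, so c = √61.
e = c/a = √61/3√5 = √305/15.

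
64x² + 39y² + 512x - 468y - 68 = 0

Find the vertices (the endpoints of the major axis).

Collect terms: 64(x² + 8x) + 39(y² - 12y) = 68
64(x + 4)² + 39(y - 6)² = 68 + 1024 + 1404 = 2496
Dividing both sides by 2496: (x + 4)²/39 + (y - 6)²/64 = 1
Ellipse, center (-4, 6), major axis vertical; a² = 64, b² = 39.
a = 8. Vertices at (h, k ± a).

(-4, -2) and (-4, 14)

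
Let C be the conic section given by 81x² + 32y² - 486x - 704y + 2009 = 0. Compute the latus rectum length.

64/9

Group: 81(x² - 6x) + 32(y² - 22y) = -2009
Complete the square in x and y: 81(x - 3)² + 32(y - 11)² = -2009 + 729 + 3872 = 2592
Divide through by 2592 to get (x - 3)²/32 + (y - 11)²/81 = 1.
Ellipse, center (3, 11), major axis vertical; a² = 81, b² = 32.
Latus rectum length = 2b²/a = 2·32/9 = 64/9.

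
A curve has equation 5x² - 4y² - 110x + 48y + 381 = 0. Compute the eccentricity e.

e = 3/2

Group: 5(x² - 22x) -4(y² - 12y) = -381
5(x - 11)² -4(y - 6)² = -381 + 605 - 144 = 80
Dividing both sides by 80: (x - 11)²/16 - (y - 6)²/20 = 1
Hyperbola, center (11, 6), transverse axis horizontal; a² = 16, b² = 20.
c² = a² + b² = 36, so c = 6.
e = c/a = 6/4 = 3/2.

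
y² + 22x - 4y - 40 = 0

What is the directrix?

x = 15/2

Only y is squared. Complete the square in y: (y - 2)² = -22(x - 2).
Vertex (2, 2); 4p = -22 so p = -11/2. Opens left.
Directrix is the vertical line x = h − p = 2 − (-11/2) = 15/2.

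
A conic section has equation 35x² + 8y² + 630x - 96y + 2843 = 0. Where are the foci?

35(x² + 18x) + 8(y² - 12y) = -2843
Complete the square in x and y: 35(x + 9)² + 8(y - 6)² = -2843 + 2835 + 288 = 280
Dividing both sides by 280: (x + 9)²/8 + (y - 6)²/35 = 1
Ellipse, center (-9, 6), major axis vertical; a² = 35, b² = 8.
c² = a² - b² = 35 - 8 = 27, so c = 3√3.
Foci lie on the vertical axis through the center: (h, k ± c).

(-9, 6 - 3√3) and (-9, 6 + 3√3)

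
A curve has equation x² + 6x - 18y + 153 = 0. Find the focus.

Only x is squared. Complete the square in x: (x + 3)² = 18(y - 8).
Vertex (-3, 8); 4p = 18 so p = 9/2. Opens up.
Focus is p units from the vertex along the axis: (h, k + p).

(-3, 25/2)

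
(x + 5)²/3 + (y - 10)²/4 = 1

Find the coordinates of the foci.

(-5, 9) and (-5, 11)

Center (-5, 10). The larger denominator 4 sits under the y-term, so the major axis is vertical; a² = 4, b² = 3.
c² = a² - b² = 4 - 3 = 1, so c = 1.
Foci lie on the vertical axis through the center: (h, k ± c).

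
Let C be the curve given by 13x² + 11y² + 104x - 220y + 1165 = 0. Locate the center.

Group: 13(x² + 8x) + 11(y² - 20y) = -1165
Completing the square gives 13(x + 4)² + 11(y - 10)² = -1165 + 208 + 1100 = 143.
Divide through by 143 to get (x + 4)²/11 + (y - 10)²/13 = 1.
Ellipse with center (-4, 10).

(-4, 10)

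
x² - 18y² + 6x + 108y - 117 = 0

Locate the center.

(x² + 6x) -18(y² - 6y) = 117
(x + 3)² -18(y - 3)² = 117 + 9 - 162 = -36
Divide through by -36 to get (y - 3)²/2 - (x + 3)²/36 = 1.
Hyperbola with center (-3, 3).

(-3, 3)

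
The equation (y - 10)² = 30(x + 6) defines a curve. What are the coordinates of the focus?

(3/2, 10)

Vertex (-6, 10); 4p = 30 so p = 15/2. Opens right.
Focus is p units from the vertex along the axis: (h + p, k).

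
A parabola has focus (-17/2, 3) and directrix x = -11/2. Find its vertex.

The vertex is the midpoint between the focus and the directrix along the axis of symmetry.
Axis is horizontal (directrix is vertical). Vertex x-coordinate = (-17/2 + (-11/2))/2 = -7; y-coordinate = 3.

(-7, 3)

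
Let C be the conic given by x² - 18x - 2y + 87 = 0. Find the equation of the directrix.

y = 5/2

Only x is squared. Complete the square in x: (x - 9)² = 2(y - 3).
Vertex (9, 3); 4p = 2 so p = 1/2. Opens up.
Directrix is the horizontal line y = k − p = 3 − (1/2) = 5/2.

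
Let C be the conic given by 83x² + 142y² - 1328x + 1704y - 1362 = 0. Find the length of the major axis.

2√142

Collect terms: 83(x² - 16x) + 142(y² + 12y) = 1362
83(x - 8)² + 142(y + 6)² = 1362 + 5312 + 5112 = 11786
Divide by 11786: (x - 8)²/142 + (y + 6)²/83 = 1
Ellipse, center (8, -6), major axis horizontal; a² = 142, b² = 83.
a² = 142 so a = √142; the major axis has length 2a = 2√142.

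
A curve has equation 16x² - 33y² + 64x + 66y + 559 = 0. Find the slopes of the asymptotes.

4√33/33 and -4√33/33

Rearranging, 16(x² + 4x) -33(y² - 2y) = -559.
Complete the square in x and y: 16(x + 2)² -33(y - 1)² = -559 + 64 - 33 = -528
Dividing both sides by -528: (y - 1)²/16 - (x + 2)²/33 = 1
Hyperbola, center (-2, 1), transverse axis vertical; a² = 16, b² = 33.
For a vertical hyperbola the asymptotes have slope ±a/b.
Here that is ±4/√33 = ±4√33/33.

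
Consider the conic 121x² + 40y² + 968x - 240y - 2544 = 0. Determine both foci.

(-4, -6) and (-4, 12)

Rearranging, 121(x² + 8x) + 40(y² - 6y) = 2544.
Complete the square in x and y: 121(x + 4)² + 40(y - 3)² = 2544 + 1936 + 360 = 4840
Divide through by 4840 to get (x + 4)²/40 + (y - 3)²/121 = 1.
Ellipse, center (-4, 3), major axis vertical; a² = 121, b² = 40.
c² = a² - b² = 121 - 40 = 81, so c = 9.
Foci lie on the vertical axis through the center: (h, k ± c).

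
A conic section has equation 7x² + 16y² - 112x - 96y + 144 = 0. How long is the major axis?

Rearranging, 7(x² - 16x) + 16(y² - 6y) = -144.
7(x - 8)² + 16(y - 3)² = -144 + 448 + 144 = 448
Dividing both sides by 448: (x - 8)²/64 + (y - 3)²/28 = 1
Ellipse, center (8, 3), major axis horizontal; a² = 64, b² = 28.
a² = 64 so a = 8; the major axis has length 2a = 16.

16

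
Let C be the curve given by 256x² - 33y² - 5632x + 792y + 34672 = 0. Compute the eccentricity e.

e = 17/16

Collect terms: 256(x² - 22x) -33(y² - 24y) = -34672
256(x - 11)² -33(y - 12)² = -34672 + 30976 - 4752 = -8448
Dividing both sides by -8448: (y - 12)²/256 - (x - 11)²/33 = 1
Hyperbola, center (11, 12), transverse axis vertical; a² = 256, b² = 33.
c² = a² + b² = 289, so c = 17.
e = c/a = 17/16.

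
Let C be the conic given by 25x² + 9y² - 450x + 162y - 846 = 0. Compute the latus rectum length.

Group: 25(x² - 18x) + 9(y² + 18y) = 846
Complete the square in x and y: 25(x - 9)² + 9(y + 9)² = 846 + 2025 + 729 = 3600
Divide through by 3600 to get (x - 9)²/144 + (y + 9)²/400 = 1.
Ellipse, center (9, -9), major axis vertical; a² = 400, b² = 144.
Latus rectum length = 2b²/a = 2·144/20 = 72/5.

72/5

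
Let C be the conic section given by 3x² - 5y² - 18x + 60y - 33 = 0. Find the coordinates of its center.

(3, 6)

3(x² - 6x) -5(y² - 12y) = 33
3(x - 3)² -5(y - 6)² = 33 + 27 - 180 = -120
Divide through by -120 to get (y - 6)²/24 - (x - 3)²/40 = 1.
Hyperbola with center (3, 6).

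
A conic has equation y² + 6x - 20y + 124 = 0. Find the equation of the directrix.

x = -5/2

Only y is squared. Complete the square in y: (y - 10)² = -6(x + 4).
Vertex (-4, 10); 4p = -6 so p = -3/2. Opens left.
Directrix is the vertical line x = h − p = -4 − (-3/2) = -5/2.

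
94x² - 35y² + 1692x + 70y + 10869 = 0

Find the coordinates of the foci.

Group: 94(x² + 18x) -35(y² - 2y) = -10869
Completing the square gives 94(x + 9)² -35(y - 1)² = -10869 + 7614 - 35 = -3290.
Dividing both sides by -3290: (y - 1)²/94 - (x + 9)²/35 = 1
Hyperbola, center (-9, 1), transverse axis vertical; a² = 94, b² = 35.
c² = a² + b² = 94 + 35 = 129, so c = √129.
Foci lie on the vertical axis through the center: (h, k ± c).

(-9, 1 - √129) and (-9, 1 + √129)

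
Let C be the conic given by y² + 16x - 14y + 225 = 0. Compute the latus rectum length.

Only y is squared. Complete the square in y: (y - 7)² = -16(x + 11).
Vertex (-11, 7); 4p = -16 so p = -4. Opens left.
Latus rectum length = |4p| = 16.

16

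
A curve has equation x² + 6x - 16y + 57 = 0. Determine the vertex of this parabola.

Only x is squared. Complete the square in x: (x + 3)² = 16(y - 3).
Vertex (-3, 3); 4p = 16 so p = 4. Opens up.

(-3, 3)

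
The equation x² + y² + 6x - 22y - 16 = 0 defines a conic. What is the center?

Group the x- and y-terms: (x² + 6x) + (y² - 22y) = 16
Complete the square: (x + 3)² + (y - 11)² = 16 + 9 + 121 = 146
So (x + 3)² + (y - 11)² = 146.
Circle centered at (-3, 11) with r² = 146.

(-3, 11)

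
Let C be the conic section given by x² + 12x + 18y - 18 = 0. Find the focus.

(-6, -3/2)

Only x is squared. Complete the square in x: (x + 6)² = -18(y - 3).
Vertex (-6, 3); 4p = -18 so p = -9/2. Opens down.
Focus is p units from the vertex along the axis: (h, k + p).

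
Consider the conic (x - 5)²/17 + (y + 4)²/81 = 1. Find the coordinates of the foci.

(5, -12) and (5, 4)

Center (5, -4). The larger denominator 81 sits under the y-term, so the major axis is vertical; a² = 81, b² = 17.
c² = a² - b² = 81 - 17 = 64, so c = 8.
Foci lie on the vertical axis through the center: (h, k ± c).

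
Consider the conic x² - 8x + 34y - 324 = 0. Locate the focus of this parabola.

Only x is squared. Complete the square in x: (x - 4)² = -34(y - 10).
Vertex (4, 10); 4p = -34 so p = -17/2. Opens down.
Focus is p units from the vertex along the axis: (h, k + p).

(4, 3/2)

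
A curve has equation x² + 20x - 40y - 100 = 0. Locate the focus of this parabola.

Only x is squared. Complete the square in x: (x + 10)² = 40(y + 5).
Vertex (-10, -5); 4p = 40 so p = 10. Opens up.
Focus is p units from the vertex along the axis: (h, k + p).

(-10, 5)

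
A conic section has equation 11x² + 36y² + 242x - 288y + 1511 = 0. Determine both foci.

Rearranging, 11(x² + 22x) + 36(y² - 8y) = -1511.
Completing the square gives 11(x + 11)² + 36(y - 4)² = -1511 + 1331 + 576 = 396.
Dividing both sides by 396: (x + 11)²/36 + (y - 4)²/11 = 1
Ellipse, center (-11, 4), major axis horizontal; a² = 36, b² = 11.
c² = a² - b² = 36 - 11 = 25, so c = 5.
Foci lie on the horizontal axis through the center: (h ± c, k).

(-16, 4) and (-6, 4)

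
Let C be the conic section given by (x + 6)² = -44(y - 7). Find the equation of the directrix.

Vertex (-6, 7); 4p = -44 so p = -11. Opens down.
Directrix is the horizontal line y = k − p = 7 − (-11) = 18.

y = 18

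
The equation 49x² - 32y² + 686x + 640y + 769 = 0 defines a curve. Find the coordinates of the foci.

(-7, 1) and (-7, 19)

Group the x- and y-terms: 49(x² + 14x) -32(y² - 20y) = -769
Completing the square gives 49(x + 7)² -32(y - 10)² = -769 + 2401 - 3200 = -1568.
Divide by -1568: (y - 10)²/49 - (x + 7)²/32 = 1
Hyperbola, center (-7, 10), transverse axis vertical; a² = 49, b² = 32.
c² = a² + b² = 49 + 32 = 81, so c = 9.
Foci lie on the vertical axis through the center: (h, k ± c).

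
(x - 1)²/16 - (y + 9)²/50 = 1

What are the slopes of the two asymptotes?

5√2/4 and -5√2/4

Center (1, -9). The positive term is the x-term, so the transverse axis is horizontal; a² = 16, b² = 50.
For a horizontal hyperbola the asymptotes have slope ±b/a.
Here that is ±5√2/4.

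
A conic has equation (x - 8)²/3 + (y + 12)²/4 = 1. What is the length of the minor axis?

Center (8, -12). The larger denominator 4 sits under the y-term, so the major axis is vertical; a² = 4, b² = 3.
b² = 3 so b = √3; the minor axis has length 2b = 2√3.

2√3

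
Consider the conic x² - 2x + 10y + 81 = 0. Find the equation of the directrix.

y = -11/2

Only x is squared. Complete the square in x: (x - 1)² = -10(y + 8).
Vertex (1, -8); 4p = -10 so p = -5/2. Opens down.
Directrix is the horizontal line y = k − p = -8 − (-5/2) = -11/2.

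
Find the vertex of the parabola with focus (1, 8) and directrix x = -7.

(-3, 8)

The vertex is the midpoint between the focus and the directrix along the axis of symmetry.
Axis is horizontal (directrix is vertical). Vertex x-coordinate = (1 + (-7))/2 = -3; y-coordinate = 8.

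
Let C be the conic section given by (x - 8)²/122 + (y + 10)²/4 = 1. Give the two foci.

Center (8, -10). The larger denominator 122 sits under the x-term, so the major axis is horizontal; a² = 122, b² = 4.
c² = a² - b² = 122 - 4 = 118, so c = √118.
Foci lie on the horizontal axis through the center: (h ± c, k).

(8 - √118, -10) and (8 + √118, -10)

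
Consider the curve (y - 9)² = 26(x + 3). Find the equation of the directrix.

x = -19/2

Vertex (-3, 9); 4p = 26 so p = 13/2. Opens right.
Directrix is the vertical line x = h − p = -3 − (13/2) = -19/2.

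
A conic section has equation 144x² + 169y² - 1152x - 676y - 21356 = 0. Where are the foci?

(-1, 2) and (9, 2)

144(x² - 8x) + 169(y² - 4y) = 21356
144(x - 4)² + 169(y - 2)² = 21356 + 2304 + 676 = 24336
Divide by 24336: (x - 4)²/169 + (y - 2)²/144 = 1
Ellipse, center (4, 2), major axis horizontal; a² = 169, b² = 144.
c² = a² - b² = 169 - 144 = 25, so c = 5.
Foci lie on the horizontal axis through the center: (h ± c, k).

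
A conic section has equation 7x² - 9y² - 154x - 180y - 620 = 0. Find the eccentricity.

Collect terms: 7(x² - 22x) -9(y² + 20y) = 620
Complete the square: 7(x - 11)² -9(y + 10)² = 620 + 847 - 900 = 567
Dividing both sides by 567: (x - 11)²/81 - (y + 10)²/63 = 1
Hyperbola, center (11, -10), transverse axis horizontal; a² = 81, b² = 63.
c² = a² + b² = 144, so c = 12.
e = c/a = 12/9 = 4/3.

e = 4/3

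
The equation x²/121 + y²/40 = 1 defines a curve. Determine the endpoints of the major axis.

(-11, 0) and (11, 0)

Center (0, 0). The larger denominator 121 sits under the x-term, so the major axis is horizontal; a² = 121, b² = 40.
a = 11. Vertices at (h ± a, k).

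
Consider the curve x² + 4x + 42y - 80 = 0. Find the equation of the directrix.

Only x is squared. Complete the square in x: (x + 2)² = -42(y - 2).
Vertex (-2, 2); 4p = -42 so p = -21/2. Opens down.
Directrix is the horizontal line y = k − p = 2 − (-21/2) = 25/2.

y = 25/2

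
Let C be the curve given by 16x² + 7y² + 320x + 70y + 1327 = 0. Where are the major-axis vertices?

Collect terms: 16(x² + 20x) + 7(y² + 10y) = -1327
Complete the square in x and y: 16(x + 10)² + 7(y + 5)² = -1327 + 1600 + 175 = 448
Divide by 448: (x + 10)²/28 + (y + 5)²/64 = 1
Ellipse, center (-10, -5), major axis vertical; a² = 64, b² = 28.
a = 8. Vertices at (h, k ± a).

(-10, -13) and (-10, 3)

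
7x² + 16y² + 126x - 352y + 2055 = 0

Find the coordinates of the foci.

(-15, 11) and (-3, 11)

7(x² + 18x) + 16(y² - 22y) = -2055
Complete the square in x and y: 7(x + 9)² + 16(y - 11)² = -2055 + 567 + 1936 = 448
Divide by 448: (x + 9)²/64 + (y - 11)²/28 = 1
Ellipse, center (-9, 11), major axis horizontal; a² = 64, b² = 28.
c² = a² - b² = 64 - 28 = 36, so c = 6.
Foci lie on the horizontal axis through the center: (h ± c, k).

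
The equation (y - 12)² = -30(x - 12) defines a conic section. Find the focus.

Vertex (12, 12); 4p = -30 so p = -15/2. Opens left.
Focus is p units from the vertex along the axis: (h + p, k).

(9/2, 12)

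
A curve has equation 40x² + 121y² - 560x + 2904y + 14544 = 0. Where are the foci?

(-2, -12) and (16, -12)

Group the x- and y-terms: 40(x² - 14x) + 121(y² + 24y) = -14544
Completing the square gives 40(x - 7)² + 121(y + 12)² = -14544 + 1960 + 17424 = 4840.
Dividing both sides by 4840: (x - 7)²/121 + (y + 12)²/40 = 1
Ellipse, center (7, -12), major axis horizontal; a² = 121, b² = 40.
c² = a² - b² = 121 - 40 = 81, so c = 9.
Foci lie on the horizontal axis through the center: (h ± c, k).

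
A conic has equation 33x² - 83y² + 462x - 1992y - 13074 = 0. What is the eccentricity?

Group the x- and y-terms: 33(x² + 14x) -83(y² + 24y) = 13074
33(x + 7)² -83(y + 12)² = 13074 + 1617 - 11952 = 2739
Divide by 2739: (x + 7)²/83 - (y + 12)²/33 = 1
Hyperbola, center (-7, -12), transverse axis horizontal; a² = 83, b² = 33.
c² = a² + b² = 116, so c = 2√29.
e = c/a = 2√29/√83 = 2√2407/83.

e = 2√2407/83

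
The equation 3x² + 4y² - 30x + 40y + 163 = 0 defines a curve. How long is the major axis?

Group: 3(x² - 10x) + 4(y² + 10y) = -163
Complete the square: 3(x - 5)² + 4(y + 5)² = -163 + 75 + 100 = 12
Divide through by 12 to get (x - 5)²/4 + (y + 5)²/3 = 1.
Ellipse, center (5, -5), major axis horizontal; a² = 4, b² = 3.
a² = 4 so a = 2; the major axis has length 2a = 4.

4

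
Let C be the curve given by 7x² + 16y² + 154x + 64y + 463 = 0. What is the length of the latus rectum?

Group the x- and y-terms: 7(x² + 22x) + 16(y² + 4y) = -463
Complete the square in x and y: 7(x + 11)² + 16(y + 2)² = -463 + 847 + 64 = 448
Dividing both sides by 448: (x + 11)²/64 + (y + 2)²/28 = 1
Ellipse, center (-11, -2), major axis horizontal; a² = 64, b² = 28.
Latus rectum length = 2b²/a = 2·28/8 = 7.

7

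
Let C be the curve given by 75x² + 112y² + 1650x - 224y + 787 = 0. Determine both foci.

(-11 - √37, 1) and (-11 + √37, 1)

Rearranging, 75(x² + 22x) + 112(y² - 2y) = -787.
Complete the square: 75(x + 11)² + 112(y - 1)² = -787 + 9075 + 112 = 8400
Divide by 8400: (x + 11)²/112 + (y - 1)²/75 = 1
Ellipse, center (-11, 1), major axis horizontal; a² = 112, b² = 75.
c² = a² - b² = 112 - 75 = 37, so c = √37.
Foci lie on the horizontal axis through the center: (h ± c, k).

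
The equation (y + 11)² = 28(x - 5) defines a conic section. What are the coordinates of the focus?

(12, -11)

Vertex (5, -11); 4p = 28 so p = 7. Opens right.
Focus is p units from the vertex along the axis: (h + p, k).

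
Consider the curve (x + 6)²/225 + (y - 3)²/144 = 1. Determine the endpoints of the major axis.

(-21, 3) and (9, 3)

Center (-6, 3). The larger denominator 225 sits under the x-term, so the major axis is horizontal; a² = 225, b² = 144.
a = 15. Vertices at (h ± a, k).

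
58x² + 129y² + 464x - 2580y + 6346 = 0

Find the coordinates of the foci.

Rearranging, 58(x² + 8x) + 129(y² - 20y) = -6346.
Complete the square: 58(x + 4)² + 129(y - 10)² = -6346 + 928 + 12900 = 7482
Dividing both sides by 7482: (x + 4)²/129 + (y - 10)²/58 = 1
Ellipse, center (-4, 10), major axis horizontal; a² = 129, b² = 58.
c² = a² - b² = 129 - 58 = 71, so c = √71.
Foci lie on the horizontal axis through the center: (h ± c, k).

(-4 - √71, 10) and (-4 + √71, 10)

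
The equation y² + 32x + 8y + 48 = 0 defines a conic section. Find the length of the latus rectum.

32

Only y is squared. Complete the square in y: (y + 4)² = -32(x + 1).
Vertex (-1, -4); 4p = -32 so p = -8. Opens left.
Latus rectum length = |4p| = 32.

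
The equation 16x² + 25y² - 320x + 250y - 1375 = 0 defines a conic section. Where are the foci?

Group: 16(x² - 20x) + 25(y² + 10y) = 1375
16(x - 10)² + 25(y + 5)² = 1375 + 1600 + 625 = 3600
Divide through by 3600 to get (x - 10)²/225 + (y + 5)²/144 = 1.
Ellipse, center (10, -5), major axis horizontal; a² = 225, b² = 144.
c² = a² - b² = 225 - 144 = 81, so c = 9.
Foci lie on the horizontal axis through the center: (h ± c, k).

(1, -5) and (19, -5)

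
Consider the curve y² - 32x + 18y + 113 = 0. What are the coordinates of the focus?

(9, -9)

Only y is squared. Complete the square in y: (y + 9)² = 32(x - 1).
Vertex (1, -9); 4p = 32 so p = 8. Opens right.
Focus is p units from the vertex along the axis: (h + p, k).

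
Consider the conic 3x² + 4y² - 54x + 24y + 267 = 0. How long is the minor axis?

2√3

Group: 3(x² - 18x) + 4(y² + 6y) = -267
Complete the square in x and y: 3(x - 9)² + 4(y + 3)² = -267 + 243 + 36 = 12
Divide through by 12 to get (x - 9)²/4 + (y + 3)²/3 = 1.
Ellipse, center (9, -3), major axis horizontal; a² = 4, b² = 3.
b² = 3 so b = √3; the minor axis has length 2b = 2√3.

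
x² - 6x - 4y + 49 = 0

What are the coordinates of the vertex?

Only x is squared. Complete the square in x: (x - 3)² = 4(y - 10).
Vertex (3, 10); 4p = 4 so p = 1. Opens up.

(3, 10)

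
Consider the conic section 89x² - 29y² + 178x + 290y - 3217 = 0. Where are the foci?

Collect terms: 89(x² + 2x) -29(y² - 10y) = 3217
Complete the square: 89(x + 1)² -29(y - 5)² = 3217 + 89 - 725 = 2581
Divide by 2581: (x + 1)²/29 - (y - 5)²/89 = 1
Hyperbola, center (-1, 5), transverse axis horizontal; a² = 29, b² = 89.
c² = a² + b² = 29 + 89 = 118, so c = √118.
Foci lie on the horizontal axis through the center: (h ± c, k).

(-1 - √118, 5) and (-1 + √118, 5)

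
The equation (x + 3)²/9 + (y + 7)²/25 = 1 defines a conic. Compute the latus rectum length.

Center (-3, -7). The larger denominator 25 sits under the y-term, so the major axis is vertical; a² = 25, b² = 9.
Latus rectum length = 2b²/a = 2·9/5 = 18/5.

18/5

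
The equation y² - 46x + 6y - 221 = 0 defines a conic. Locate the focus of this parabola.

(13/2, -3)

Only y is squared. Complete the square in y: (y + 3)² = 46(x + 5).
Vertex (-5, -3); 4p = 46 so p = 23/2. Opens right.
Focus is p units from the vertex along the axis: (h + p, k).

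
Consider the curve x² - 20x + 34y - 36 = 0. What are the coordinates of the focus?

Only x is squared. Complete the square in x: (x - 10)² = -34(y - 4).
Vertex (10, 4); 4p = -34 so p = -17/2. Opens down.
Focus is p units from the vertex along the axis: (h, k + p).

(10, -9/2)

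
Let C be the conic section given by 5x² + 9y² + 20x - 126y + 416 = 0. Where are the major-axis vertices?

5(x² + 4x) + 9(y² - 14y) = -416
Complete the square: 5(x + 2)² + 9(y - 7)² = -416 + 20 + 441 = 45
Dividing both sides by 45: (x + 2)²/9 + (y - 7)²/5 = 1
Ellipse, center (-2, 7), major axis horizontal; a² = 9, b² = 5.
a = 3. Vertices at (h ± a, k).

(-5, 7) and (1, 7)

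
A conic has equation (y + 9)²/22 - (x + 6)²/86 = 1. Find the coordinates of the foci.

Center (-6, -9). The positive term is the y-term, so the transverse axis is vertical; a² = 22, b² = 86.
c² = a² + b² = 22 + 86 = 108, so c = 6√3.
Foci lie on the vertical axis through the center: (h, k ± c).

(-6, -9 - 6√3) and (-6, -9 + 6√3)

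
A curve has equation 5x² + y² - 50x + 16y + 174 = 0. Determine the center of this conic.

(5, -8)

Group: 5(x² - 10x) + (y² + 16y) = -174
5(x - 5)² + (y + 8)² = -174 + 125 + 64 = 15
Dividing both sides by 15: (x - 5)²/3 + (y + 8)²/15 = 1
Ellipse with center (5, -8).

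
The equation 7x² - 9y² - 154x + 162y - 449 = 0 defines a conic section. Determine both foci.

(-1, 9) and (23, 9)

Group: 7(x² - 22x) -9(y² - 18y) = 449
Completing the square gives 7(x - 11)² -9(y - 9)² = 449 + 847 - 729 = 567.
Divide through by 567 to get (x - 11)²/81 - (y - 9)²/63 = 1.
Hyperbola, center (11, 9), transverse axis horizontal; a² = 81, b² = 63.
c² = a² + b² = 81 + 63 = 144, so c = 12.
Foci lie on the horizontal axis through the center: (h ± c, k).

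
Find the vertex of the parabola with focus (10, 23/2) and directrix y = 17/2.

The vertex is the midpoint between the focus and the directrix along the axis of symmetry.
Axis is vertical (directrix is horizontal). Vertex y-coordinate = (23/2 + 17/2)/2 = 10; x-coordinate = 10.

(10, 10)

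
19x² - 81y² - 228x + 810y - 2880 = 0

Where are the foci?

(-4, 5) and (16, 5)

Group: 19(x² - 12x) -81(y² - 10y) = 2880
Completing the square gives 19(x - 6)² -81(y - 5)² = 2880 + 684 - 2025 = 1539.
Divide by 1539: (x - 6)²/81 - (y - 5)²/19 = 1
Hyperbola, center (6, 5), transverse axis horizontal; a² = 81, b² = 19.
c² = a² + b² = 81 + 19 = 100, so c = 10.
Foci lie on the horizontal axis through the center: (h ± c, k).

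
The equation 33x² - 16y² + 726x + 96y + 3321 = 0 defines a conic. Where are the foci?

(-18, 3) and (-4, 3)

Rearranging, 33(x² + 22x) -16(y² - 6y) = -3321.
Complete the square in x and y: 33(x + 11)² -16(y - 3)² = -3321 + 3993 - 144 = 528
Divide through by 528 to get (x + 11)²/16 - (y - 3)²/33 = 1.
Hyperbola, center (-11, 3), transverse axis horizontal; a² = 16, b² = 33.
c² = a² + b² = 16 + 33 = 49, so c = 7.
Foci lie on the horizontal axis through the center: (h ± c, k).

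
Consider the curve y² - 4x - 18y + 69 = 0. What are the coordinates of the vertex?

Only y is squared. Complete the square in y: (y - 9)² = 4(x + 3).
Vertex (-3, 9); 4p = 4 so p = 1. Opens right.

(-3, 9)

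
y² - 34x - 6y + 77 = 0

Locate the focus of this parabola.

Only y is squared. Complete the square in y: (y - 3)² = 34(x - 2).
Vertex (2, 3); 4p = 34 so p = 17/2. Opens right.
Focus is p units from the vertex along the axis: (h + p, k).

(21/2, 3)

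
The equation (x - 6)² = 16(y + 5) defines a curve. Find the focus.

Vertex (6, -5); 4p = 16 so p = 4. Opens up.
Focus is p units from the vertex along the axis: (h, k + p).

(6, -1)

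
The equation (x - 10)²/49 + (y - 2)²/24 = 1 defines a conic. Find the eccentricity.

e = 5/7

Center (10, 2). The larger denominator 49 sits under the x-term, so the major axis is horizontal; a² = 49, b² = 24.
c² = a² - b² = 25, so c = 5.
e = c/a = 5/7.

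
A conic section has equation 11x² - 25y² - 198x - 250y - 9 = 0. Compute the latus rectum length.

11(x² - 18x) -25(y² + 10y) = 9
11(x - 9)² -25(y + 5)² = 9 + 891 - 625 = 275
Dividing both sides by 275: (x - 9)²/25 - (y + 5)²/11 = 1
Hyperbola, center (9, -5), transverse axis horizontal; a² = 25, b² = 11.
Latus rectum length = 2b²/a = 2·11/5 = 22/5.

22/5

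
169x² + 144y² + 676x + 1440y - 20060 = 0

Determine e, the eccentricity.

Rearranging, 169(x² + 4x) + 144(y² + 10y) = 20060.
Completing the square gives 169(x + 2)² + 144(y + 5)² = 20060 + 676 + 3600 = 24336.
Divide by 24336: (x + 2)²/144 + (y + 5)²/169 = 1
Ellipse, center (-2, -5), major axis vertical; a² = 169, b² = 144.
c² = a² - b² = 25, so c = 5.
e = c/a = 5/13.

e = 5/13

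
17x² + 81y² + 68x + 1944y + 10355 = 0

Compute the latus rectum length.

17(x² + 4x) + 81(y² + 24y) = -10355
Complete the square in x and y: 17(x + 2)² + 81(y + 12)² = -10355 + 68 + 11664 = 1377
Dividing both sides by 1377: (x + 2)²/81 + (y + 12)²/17 = 1
Ellipse, center (-2, -12), major axis horizontal; a² = 81, b² = 17.
Latus rectum length = 2b²/a = 2·17/9 = 34/9.

34/9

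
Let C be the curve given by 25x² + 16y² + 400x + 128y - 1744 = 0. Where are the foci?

Collect terms: 25(x² + 16x) + 16(y² + 8y) = 1744
Completing the square gives 25(x + 8)² + 16(y + 4)² = 1744 + 1600 + 256 = 3600.
Divide by 3600: (x + 8)²/144 + (y + 4)²/225 = 1
Ellipse, center (-8, -4), major axis vertical; a² = 225, b² = 144.
c² = a² - b² = 225 - 144 = 81, so c = 9.
Foci lie on the vertical axis through the center: (h, k ± c).

(-8, -13) and (-8, 5)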